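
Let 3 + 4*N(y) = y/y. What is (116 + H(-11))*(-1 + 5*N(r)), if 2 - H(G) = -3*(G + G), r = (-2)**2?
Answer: -182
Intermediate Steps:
r = 4
N(y) = -1/2 (N(y) = -3/4 + (y/y)/4 = -3/4 + (1/4)*1 = -3/4 + 1/4 = -1/2)
H(G) = 2 + 6*G (H(G) = 2 - (-3)*(G + G) = 2 - (-3)*2*G = 2 - (-6)*G = 2 + 6*G)
(116 + H(-11))*(-1 + 5*N(r)) = (116 + (2 + 6*(-11)))*(-1 + 5*(-1/2)) = (116 + (2 - 66))*(-1 - 5/2) = (116 - 64)*(-7/2) = 52*(-7/2) = -182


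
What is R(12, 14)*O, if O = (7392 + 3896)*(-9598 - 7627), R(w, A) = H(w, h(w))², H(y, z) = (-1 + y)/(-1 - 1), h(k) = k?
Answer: -5881682950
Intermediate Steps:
H(y, z) = ½ - y/2 (H(y, z) = (-1 + y)/(-2) = (-1 + y)*(-½) = ½ - y/2)
R(w, A) = (½ - w/2)²
O = -194435800 (O = 11288*(-17225) = -194435800)
R(12, 14)*O = ((-1 + 12)²/4)*(-194435800) = ((¼)*11²)*(-194435800) = ((¼)*121)*(-194435800) = (121/4)*(-194435800) = -5881682950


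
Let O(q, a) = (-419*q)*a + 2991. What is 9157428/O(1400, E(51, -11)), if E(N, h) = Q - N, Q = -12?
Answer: 3052476/12319597 ≈ 0.24777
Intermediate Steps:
E(N, h) = -12 - N
O(q, a) = 2991 - 419*a*q (O(q, a) = -419*a*q + 2991 = 2991 - 419*a*q)
9157428/O(1400, E(51, -11)) = 9157428/(2991 - 419*(-12 - 1*51)*1400) = 9157428/(2991 - 419*(-12 - 51)*1400) = 9157428/(2991 - 419*(-63)*1400) = 9157428/(2991 + 36955800) = 9157428/36958791 = 9157428*(1/36958791) = 3052476/12319597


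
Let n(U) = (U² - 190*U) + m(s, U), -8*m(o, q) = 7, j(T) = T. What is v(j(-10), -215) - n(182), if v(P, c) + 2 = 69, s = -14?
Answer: 12191/8 ≈ 1523.9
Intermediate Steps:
m(o, q) = -7/8 (m(o, q) = -⅛*7 = -7/8)
v(P, c) = 67 (v(P, c) = -2 + 69 = 67)
n(U) = -7/8 + U² - 190*U (n(U) = (U² - 190*U) - 7/8 = -7/8 + U² - 190*U)
v(j(-10), -215) - n(182) = 67 - (-7/8 + 182² - 190*182) = 67 - (-7/8 + 33124 - 34580) = 67 - 1*(-11655/8) = 67 + 11655/8 = 12191/8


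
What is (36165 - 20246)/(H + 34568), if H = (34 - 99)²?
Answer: 15919/38793 ≈ 0.41036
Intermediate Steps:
H = 4225 (H = (-65)² = 4225)
(36165 - 20246)/(H + 34568) = (36165 - 20246)/(4225 + 34568) = 15919/38793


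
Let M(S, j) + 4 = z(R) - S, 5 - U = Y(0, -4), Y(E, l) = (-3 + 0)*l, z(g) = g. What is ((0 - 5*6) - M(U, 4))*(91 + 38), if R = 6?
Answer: -5031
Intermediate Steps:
Y(E, l) = -3*l
U = -7 (U = 5 - (-3)*(-4) = 5 - 1*12 = 5 - 12 = -7)
M(S, j) = 2 - S (M(S, j) = -4 + (6 - S) = 2 - S)
((0 - 5*6) - M(U, 4))*(91 + 38) = ((0 - 5*6) - (2 - 1*(-7)))*(91 + 38) = ((0 - 30) - (2 + 7))*129 = (-30 - 1*9)*129 = (-30 - 9)*129 = -39*129 = -5031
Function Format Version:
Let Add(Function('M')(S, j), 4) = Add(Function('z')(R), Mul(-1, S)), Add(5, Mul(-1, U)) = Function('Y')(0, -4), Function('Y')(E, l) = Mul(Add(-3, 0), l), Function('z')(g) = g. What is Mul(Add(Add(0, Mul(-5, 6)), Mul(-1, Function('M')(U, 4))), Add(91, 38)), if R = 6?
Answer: -5031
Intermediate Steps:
Function('Y')(E, l) = Mul(-3, l)
U = -7 (U = Add(5, Mul(-1, Mul(-3, -4))) = Add(5, Mul(-1, 12)) = Add(5, -12) = -7)
Function('M')(S, j) = Add(2, Mul(-1, S)) (Function('M')(S, j) = Add(-4, Add(6, Mul(-1, S))) = Add(2, Mul(-1, S)))
Mul(Add(Add(0, Mul(-5, 6)), Mul(-1, Function('M')(U, 4))), Add(91, 38)) = Mul(Add(Add(0, Mul(-5, 6)), Mul(-1, Add(2, Mul(-1, -7)))), Add(91, 38)) = Mul(Add(Add(0, -30), Mul(-1, Add(2, 7))), 129) = Mul(Add(-30, Mul(-1, 9)), 129) = Mul(Add(-30, -9), 129) = Mul(-39, 129) = -5031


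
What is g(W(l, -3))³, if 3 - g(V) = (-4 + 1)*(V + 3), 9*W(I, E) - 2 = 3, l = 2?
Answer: 68921/27 ≈ 2552.6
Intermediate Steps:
W(I, E) = 5/9 (W(I, E) = 2/9 + (⅑)*3 = 2/9 + ⅓ = 5/9)
g(V) = 12 + 3*V (g(V) = 3 - (-4 + 1)*(V + 3) = 3 - (-3)*(3 + V) = 3 - (-9 - 3*V) = 3 + (9 + 3*V) = 12 + 3*V)
g(W(l, -3))³ = (12 + 3*(5/9))³ = (12 + 5/3)³ = (41/3)³ = 68921/27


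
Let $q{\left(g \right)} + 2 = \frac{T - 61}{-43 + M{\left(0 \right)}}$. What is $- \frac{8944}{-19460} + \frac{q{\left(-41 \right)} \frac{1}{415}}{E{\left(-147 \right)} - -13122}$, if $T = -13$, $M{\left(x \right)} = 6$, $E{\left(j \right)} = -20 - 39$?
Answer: $\frac{2236}{4865} \approx 0.45961$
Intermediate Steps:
$E{\left(j \right)} = -59$
$q{\left(g \right)} = 0$ ($q{\left(g \right)} = -2 + \frac{-13 - 61}{-43 + 6} = -2 - \frac{74}{-37} = -2 - -2 = -2 + 2 = 0$)
$- \frac{8944}{-19460} + \frac{q{\left(-41 \right)} \frac{1}{415}}{E{\left(-147 \right)} - -13122} = - \frac{8944}{-19460} + \frac{0 \cdot \frac{1}{415}}{-59 - -13122} = \left(-8944\right) \left(- \frac{1}{19460}\right) + \frac{0 \cdot \frac{1}{415}}{-59 + 13122} = \frac{2236}{4865} + \frac{0}{13063} = \frac{2236}{4865} + 0 \cdot \frac{1}{13063} = \frac{2236}{4865} + 0 = \frac{2236}{4865}$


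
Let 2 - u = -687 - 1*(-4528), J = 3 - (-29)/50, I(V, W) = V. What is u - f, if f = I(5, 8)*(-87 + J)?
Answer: -34219/10 ≈ -3421.9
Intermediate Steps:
J = 179/50 (J = 3 - (-29)/50 = 3 - 1*(-29/50) = 3 + 29/50 = 179/50 ≈ 3.5800)
u = -3839 (u = 2 - (-687 - 1*(-4528)) = 2 - (-687 + 4528) = 2 - 1*3841 = 2 - 3841 = -3839)
f = -4171/10 (f = 5*(-87 + 179/50) = 5*(-4171/50) = -4171/10 ≈ -417.10)
u - f = -3839 - 1*(-4171/10) = -3839 + 4171/10 = -34219/10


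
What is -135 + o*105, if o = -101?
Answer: -10740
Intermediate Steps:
-135 + o*105 = -135 - 101*105 = -135 - 10605 = -10740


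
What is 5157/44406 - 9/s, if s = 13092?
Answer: 1242885/10765988 ≈ 0.11545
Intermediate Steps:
5157/44406 - 9/s = 5157/44406 - 9/13092 = 5157*(1/44406) - 9*1/13092 = 573/4934 - 3/4364 = 1242885/10765988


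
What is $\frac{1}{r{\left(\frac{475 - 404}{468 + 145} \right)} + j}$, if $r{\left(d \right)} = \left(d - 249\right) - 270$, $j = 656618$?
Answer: $\frac{613}{402188758} \approx 1.5242 \cdot 10^{-6}$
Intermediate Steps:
$r{\left(d \right)} = -519 + d$ ($r{\left(d \right)} = \left(-249 + d\right) - 270 = -519 + d$)
$\frac{1}{r{\left(\frac{475 - 404}{468 + 145} \right)} + j} = \frac{1}{\left(-519 + \frac{475 - 404}{468 + 145}\right) + 656618} = \frac{1}{\left(-519 + \frac{71}{613}\right) + 656618} = \frac{1}{- \frac{318076}{613} + 656618} = \frac{1}{\frac{402188758}{613}} = \frac{613}{402188758}$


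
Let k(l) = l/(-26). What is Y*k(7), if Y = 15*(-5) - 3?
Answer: 21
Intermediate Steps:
k(l) = -l/26 (k(l) = l*(-1/26) = -l/26)
Y = -78 (Y = -75 - 3 = -78)
Y*k(7) = -(-3)*7 = -78*(-7/26) = 21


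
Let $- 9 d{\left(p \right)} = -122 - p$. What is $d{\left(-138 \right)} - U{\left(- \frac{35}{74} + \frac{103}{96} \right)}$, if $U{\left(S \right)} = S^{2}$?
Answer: $- \frac{26970857}{12616704} \approx -2.1377$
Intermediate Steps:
$d{\left(p \right)} = \frac{122}{9} + \frac{p}{9}$ ($d{\left(p \right)} = - \frac{-122 - p}{9} = \frac{122}{9} + \frac{p}{9}$)
$d{\left(-138 \right)} - U{\left(- \frac{35}{74} + \frac{103}{96} \right)} = \left(\frac{122}{9} + \frac{1}{9} \left(-138\right)\right) - \left(- \frac{35}{74} + \frac{103}{96}\right)^{2} = \left(\frac{122}{9} - \frac{46}{3}\right) - \left(\left(-35\right) \frac{1}{74} + 103 \cdot \frac{1}{96}\right)^{2} = - \frac{16}{9} - \left(- \frac{35}{74} + \frac{103}{96}\right)^{2} = - \frac{16}{9} - \left(\frac{2131}{3552}\right)^{2} = - \frac{16}{9} - \frac{4541161}{12616704} = - \frac{26970857}{12616704}$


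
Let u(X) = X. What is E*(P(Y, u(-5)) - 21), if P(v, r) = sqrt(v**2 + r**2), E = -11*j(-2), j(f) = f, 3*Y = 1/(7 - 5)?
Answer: -462 + 11*sqrt(901)/3 ≈ -351.94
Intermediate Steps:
Y = 1/6 (Y = 1/(3*(7 - 5)) = (1/3)/2 = (1/3)*(1/2) = 1/6 ≈ 0.16667)
E = 22 (E = -11*(-2) = 22)
P(v, r) = sqrt(r**2 + v**2)
E*(P(Y, u(-5)) - 21) = 22*(sqrt((-5)**2 + (1/6)**2) - 21) = 22*(sqrt(25 + 1/36) - 21) = 22*(sqrt(901/36) - 21) = 22*(sqrt(901)/6 - 21) = 22*(-21 + sqrt(901)/6) = -462 + 11*sqrt(901)/3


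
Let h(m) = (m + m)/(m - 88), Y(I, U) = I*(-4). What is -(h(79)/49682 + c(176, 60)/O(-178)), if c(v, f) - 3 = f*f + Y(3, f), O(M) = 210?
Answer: -38229509/2235690 ≈ -17.100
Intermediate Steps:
Y(I, U) = -4*I
c(v, f) = -9 + f² (c(v, f) = 3 + (f*f - 4*3) = 3 + (f² - 12) = 3 + (-12 + f²) = -9 + f²)
h(m) = 2*m/(-88 + m) (h(m) = (2*m)/(-88 + m) = 2*m/(-88 + m))
-(h(79)/49682 + c(176, 60)/O(-178)) = -((2*79/(-88 + 79))/49682 + (-9 + 60²)/210) = -((2*79/(-9))*(1/49682) + (-9 + 3600)*(1/210)) = -((2*79*(-⅑))*(1/49682) + 3591*(1/210)) = -(-158/9*1/49682 + 171/10) = -(-79/223569 + 171/10) = -1*38229509/2235690 = -38229509/2235690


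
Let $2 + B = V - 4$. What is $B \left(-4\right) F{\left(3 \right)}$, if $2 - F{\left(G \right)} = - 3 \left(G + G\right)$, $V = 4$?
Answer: $160$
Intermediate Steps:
$B = -2$ ($B = -2 + \left(4 - 4\right) = -2 + 0 = -2$)
$F{\left(G \right)} = 2 + 6 G$ ($F{\left(G \right)} = 2 - - 3 \left(G + G\right) = 2 - - 3 \cdot 2 G = 2 - - 6 G = 2 + 6 G$)
$B \left(-4\right) F{\left(3 \right)} = \left(-2\right) \left(-4\right) \left(2 + 6 \cdot 3\right) = 8 \left(2 + 18\right) = 8 \cdot 20 = 160$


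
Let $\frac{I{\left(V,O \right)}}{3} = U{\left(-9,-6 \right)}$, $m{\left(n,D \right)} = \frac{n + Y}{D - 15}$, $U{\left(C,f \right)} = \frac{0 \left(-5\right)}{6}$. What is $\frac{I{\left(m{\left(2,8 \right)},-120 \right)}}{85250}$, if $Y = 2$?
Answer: $0$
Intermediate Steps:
$U{\left(C,f \right)} = 0$ ($U{\left(C,f \right)} = 0 \cdot \frac{1}{6} = 0$)
$m{\left(n,D \right)} = \frac{2 + n}{-15 + D}$ ($m{\left(n,D \right)} = \frac{n + 2}{D - 15} = \frac{2 + n}{-15 + D}$)
$I{\left(V,O \right)} = 0$ ($I{\left(V,O \right)} = 3 \cdot 0 = 0$)
$\frac{I{\left(m{\left(2,8 \right)},-120 \right)}}{85250} = \frac{0}{85250} = 0 \cdot \frac{1}{85250} = 0$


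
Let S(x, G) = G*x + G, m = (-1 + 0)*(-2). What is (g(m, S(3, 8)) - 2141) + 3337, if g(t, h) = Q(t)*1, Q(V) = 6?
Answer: 1202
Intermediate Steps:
m = 2 (m = -1*(-2) = 2)
S(x, G) = G + G*x
g(t, h) = 6 (g(t, h) = 6*1 = 6)
(g(m, S(3, 8)) - 2141) + 3337 = (6 - 2141) + 3337 = -2135 + 3337 = 1202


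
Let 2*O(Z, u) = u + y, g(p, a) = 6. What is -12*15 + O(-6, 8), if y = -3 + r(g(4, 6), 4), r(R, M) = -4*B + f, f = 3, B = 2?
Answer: -180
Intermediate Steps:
r(R, M) = -5 (r(R, M) = -4*2 + 3 = -8 + 3 = -5)
y = -8 (y = -3 - 5 = -8)
O(Z, u) = -4 + u/2 (O(Z, u) = (u - 8)/2 = (-8 + u)/2 = -4 + u/2)
-12*15 + O(-6, 8) = -12*15 + (-4 + (½)*8) = -180 + (-4 + 4) = -180 + 0 = -180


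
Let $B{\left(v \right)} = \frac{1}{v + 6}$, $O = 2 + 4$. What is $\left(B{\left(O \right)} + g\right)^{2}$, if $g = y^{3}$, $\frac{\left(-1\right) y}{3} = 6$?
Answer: $\frac{4897620289}{144} \approx 3.4011 \cdot 10^{7}$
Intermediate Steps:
$O = 6$
$y = -18$ ($y = \left(-3\right) 6 = -18$)
$B{\left(v \right)} = \frac{1}{6 + v}$
$g = -5832$ ($g = \left(-18\right)^{3} = -5832$)
$\left(B{\left(O \right)} + g\right)^{2} = \left(\frac{1}{6 + 6} - 5832\right)^{2} = \left(\frac{1}{12} - 5832\right)^{2} = \left(- \frac{69983}{12}\right)^{2} = \frac{4897620289}{144}$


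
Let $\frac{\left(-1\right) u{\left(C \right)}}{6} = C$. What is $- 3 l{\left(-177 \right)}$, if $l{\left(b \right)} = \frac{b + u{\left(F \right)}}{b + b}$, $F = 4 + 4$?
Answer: $- \frac{225}{118} \approx -1.9068$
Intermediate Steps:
$F = 8$
$u{\left(C \right)} = - 6 C$
$l{\left(b \right)} = \frac{-48 + b}{2 b}$ ($l{\left(b \right)} = \frac{b - 48}{b + b} = \frac{b - 48}{2 b} = \left(-48 + b\right) \frac{1}{2 b} = \frac{-48 + b}{2 b}$)
$- 3 l{\left(-177 \right)} = - 3 \frac{-48 - 177}{2 \left(-177\right)} = - 3 \cdot \frac{1}{2} \left(- \frac{1}{177}\right) \left(-225\right) = \left(-3\right) \frac{75}{118} = - \frac{225}{118}$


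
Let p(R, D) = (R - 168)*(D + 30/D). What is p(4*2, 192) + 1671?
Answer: -29074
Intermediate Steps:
p(R, D) = (-168 + R)*(D + 30/D)
p(4*2, 192) + 1671 = (-5040 + 30*(4*2) + 192**2*(-168 + 4*2))/192 + 1671 = (-5040 + 30*8 + 36864*(-168 + 8))/192 + 1671 = (-5040 + 240 + 36864*(-160))/192 + 1671 = (-5040 + 240 - 5898240)/192 + 1671 = (1/192)*(-5903040) + 1671 = -30745 + 1671 = -29074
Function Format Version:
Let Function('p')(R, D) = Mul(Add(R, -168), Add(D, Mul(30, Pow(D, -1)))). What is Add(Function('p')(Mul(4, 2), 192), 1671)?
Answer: -29074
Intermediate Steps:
Function('p')(R, D) = Mul(Add(-168, R), Add(D, Mul(30, Pow(D, -1))))
Add(Function('p')(Mul(4, 2), 192), 1671) = Add(Mul(Pow(192, -1), Add(-5040, Mul(30, Mul(4, 2)), Mul(Pow(192, 2), Add(-168, Mul(4, 2))))), 1671) = Add(Mul(Rational(1, 192), Add(-5040, Mul(30, 8), Mul(36864, Add(-168, 8)))), 1671) = Add(Mul(Rational(1, 192), Add(-5040, 240, Mul(36864, -160))), 1671) = Add(Mul(Rational(1, 192), Add(-5040, 240, -5898240)), 1671) = Add(Mul(Rational(1, 192), -5903040), 1671) = Add(-30745, 1671) = -29074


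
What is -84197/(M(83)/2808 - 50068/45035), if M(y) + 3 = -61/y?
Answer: 441867423748140/5841504601 ≈ 75643.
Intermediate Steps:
M(y) = -3 - 61/y
-84197/(M(83)/2808 - 50068/45035) = -84197/((-3 - 61/83)/2808 - 50068/45035) = -84197/((-3 - 61*1/83)*(1/2808) - 50068*1/45035) = -84197/((-3 - 61/83)*(1/2808) - 50068/45035) = -84197/(-310/83*1/2808 - 50068/45035) = -84197/(-155/116532 - 50068/45035) = -84197/(-5841504601/5248018620) = -84197*(-5248018620/5841504601) = 441867423748140/5841504601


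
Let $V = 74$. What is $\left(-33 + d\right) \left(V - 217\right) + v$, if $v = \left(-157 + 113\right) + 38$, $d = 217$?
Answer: $-26318$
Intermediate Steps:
$v = -6$ ($v = -44 + 38 = -6$)
$\left(-33 + d\right) \left(V - 217\right) + v = \left(-33 + 217\right) \left(74 - 217\right) - 6 = 184 \left(74 - 217\right) - 6 = 184 \left(-143\right) - 6 = -26312 - 6 = -26318$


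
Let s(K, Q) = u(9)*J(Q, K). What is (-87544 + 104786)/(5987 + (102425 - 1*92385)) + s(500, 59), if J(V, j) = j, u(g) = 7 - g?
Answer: -16009758/16027 ≈ -998.92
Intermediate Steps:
s(K, Q) = -2*K (s(K, Q) = (7 - 1*9)*K = (7 - 9)*K = -2*K)
(-87544 + 104786)/(5987 + (102425 - 1*92385)) + s(500, 59) = (-87544 + 104786)/(5987 + (102425 - 1*92385)) - 2*500 = 17242/(5987 + (102425 - 92385)) - 1000 = 17242/(5987 + 10040) - 1000 = 17242/16027 - 1000 = -16009758/16027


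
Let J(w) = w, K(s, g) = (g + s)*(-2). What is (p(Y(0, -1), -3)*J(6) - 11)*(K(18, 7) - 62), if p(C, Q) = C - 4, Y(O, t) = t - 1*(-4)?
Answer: 1904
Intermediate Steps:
K(s, g) = -2*g - 2*s
Y(O, t) = 4 + t (Y(O, t) = t + 4 = 4 + t)
p(C, Q) = -4 + C
(p(Y(0, -1), -3)*J(6) - 11)*(K(18, 7) - 62) = ((-4 + (4 - 1))*6 - 11)*((-2*7 - 2*18) - 62) = ((-4 + 3)*6 - 11)*((-14 - 36) - 62) = (-1*6 - 11)*(-50 - 62) = (-6 - 11)*(-112) = -17*(-112) = 1904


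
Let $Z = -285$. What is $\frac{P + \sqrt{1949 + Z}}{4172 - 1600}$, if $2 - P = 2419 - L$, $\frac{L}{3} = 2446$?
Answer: $\frac{4921}{2572} + \frac{2 \sqrt{26}}{643} \approx 1.9292$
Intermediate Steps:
$L = 7338$ ($L = 3 \cdot 2446 = 7338$)
$P = 4921$ ($P = 2 - \left(2419 - 7338\right) = 2 - -4919 = 2 + 4919 = 4921$)
$\frac{P + \sqrt{1949 + Z}}{4172 - 1600} = \frac{4921 + \sqrt{1949 - 285}}{4172 - 1600} = \frac{4921 + \sqrt{1664}}{2572} = \left(4921 + 8 \sqrt{26}\right) \frac{1}{2572} = \frac{4921}{2572} + \frac{2 \sqrt{26}}{643}$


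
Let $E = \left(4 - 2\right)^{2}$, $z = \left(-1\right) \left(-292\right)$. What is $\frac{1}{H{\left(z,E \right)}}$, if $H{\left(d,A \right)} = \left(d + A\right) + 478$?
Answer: $\frac{1}{774} \approx 0.001292$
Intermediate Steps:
$z = 292$
$E = 4$ ($E = 2^{2} = 4$)
$H{\left(d,A \right)} = 478 + A + d$ ($H{\left(d,A \right)} = \left(A + d\right) + 478 = 478 + A + d$)
$\frac{1}{H{\left(z,E \right)}} = \frac{1}{478 + 4 + 292} = \frac{1}{774}$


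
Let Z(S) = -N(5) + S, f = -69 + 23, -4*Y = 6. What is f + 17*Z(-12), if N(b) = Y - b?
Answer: -279/2 ≈ -139.50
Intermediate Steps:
Y = -3/2 (Y = -¼*6 = -3/2 ≈ -1.5000)
N(b) = -3/2 - b
f = -46
Z(S) = 13/2 + S (Z(S) = -(-3/2 - 1*5) + S = -(-3/2 - 5) + S = -1*(-13/2) + S = 13/2 + S)
f + 17*Z(-12) = -46 + 17*(13/2 - 12) = -46 + 17*(-11/2) = -46 - 187/2 = -279/2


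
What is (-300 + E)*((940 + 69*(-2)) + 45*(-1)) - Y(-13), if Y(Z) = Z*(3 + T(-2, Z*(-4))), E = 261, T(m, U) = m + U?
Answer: -28834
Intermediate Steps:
T(m, U) = U + m
Y(Z) = Z*(1 - 4*Z) (Y(Z) = Z*(3 + (Z*(-4) - 2)) = Z*(3 + (-4*Z - 2)) = Z*(3 + (-2 - 4*Z)) = Z*(1 - 4*Z))
(-300 + E)*((940 + 69*(-2)) + 45*(-1)) - Y(-13) = (-300 + 261)*((940 + 69*(-2)) + 45*(-1)) - (-13)*(1 - 4*(-13)) = -39*((940 - 138) - 45) - (-13)*(1 + 52) = -39*(802 - 45) - (-13)*53 = -39*757 - 1*(-689) = -29523 + 689 = -28834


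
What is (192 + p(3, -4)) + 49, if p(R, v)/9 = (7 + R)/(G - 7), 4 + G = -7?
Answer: 236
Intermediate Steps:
G = -11 (G = -4 - 7 = -11)
p(R, v) = -7/2 - R/2 (p(R, v) = 9*((7 + R)/(-11 - 7)) = 9*((7 + R)/(-18)) = 9*((7 + R)*(-1/18)) = 9*(-7/18 - R/18) = -7/2 - R/2)
(192 + p(3, -4)) + 49 = (192 + (-7/2 - 1/2*3)) + 49 = (192 + (-7/2 - 3/2)) + 49 = (192 - 5) + 49 = 187 + 49 = 236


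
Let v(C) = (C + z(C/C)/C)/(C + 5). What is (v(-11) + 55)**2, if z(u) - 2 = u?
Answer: 3523129/1089 ≈ 3235.2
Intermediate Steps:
z(u) = 2 + u
v(C) = (C + 3/C)/(5 + C) (v(C) = (C + (2 + C/C)/C)/(C + 5) = (C + (2 + 1)/C)/(5 + C) = (C + 3/C)/(5 + C))
(v(-11) + 55)**2 = ((3 + (-11)**2)/((-11)*(5 - 11)) + 55)**2 = (-1/11*(3 + 121)/(-6) + 55)**2 = (-1/11*(-1/6)*124 + 55)**2 = (62/33 + 55)**2 = (1877/33)**2 = 3523129/1089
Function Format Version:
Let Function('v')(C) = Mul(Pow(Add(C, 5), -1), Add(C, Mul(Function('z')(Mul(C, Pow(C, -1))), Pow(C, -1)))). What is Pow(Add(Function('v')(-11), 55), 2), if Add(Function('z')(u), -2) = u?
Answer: Rational(3523129, 1089) ≈ 3235.2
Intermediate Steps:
Function('z')(u) = Add(2, u)
Function('v')(C) = Mul(Pow(Add(5, C), -1), Add(C, Mul(3, Pow(C, -1)))) (Function('v')(C) = Mul(Pow(Add(C, 5), -1), Add(C, Mul(Add(2, Mul(C, Pow(C, -1))), Pow(C, -1)))) = Mul(Pow(Add(5, C), -1), Add(C, Mul(Add(2, 1), Pow(C, -1)))) = Mul(Pow(Add(5, C), -1), Add(C, Mul(3, Pow(C, -1)))))
Pow(Add(Function('v')(-11), 55), 2) = Pow(Add(Mul(Pow(-11, -1), Pow(Add(5, -11), -1), Add(3, Pow(-11, 2))), 55), 2) = Pow(Add(Mul(Rational(-1, 11), Pow(-6, -1), Add(3, 121)), 55), 2) = Pow(Add(Mul(Rational(-1, 11), Rational(-1, 6), 124), 55), 2) = Pow(Add(Rational(62, 33), 55), 2) = Pow(Rational(1877, 33), 2) = Rational(3523129, 1089)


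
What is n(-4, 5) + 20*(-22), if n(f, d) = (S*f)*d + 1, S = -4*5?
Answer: -39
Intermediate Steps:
S = -20
n(f, d) = 1 - 20*d*f (n(f, d) = (-20*f)*d + 1 = -20*d*f + 1 = 1 - 20*d*f)
n(-4, 5) + 20*(-22) = (1 - 20*5*(-4)) + 20*(-22) = (1 + 400) - 440 = 401 - 440 = -39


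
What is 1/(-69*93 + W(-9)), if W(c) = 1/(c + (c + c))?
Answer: -27/173260 ≈ -0.00015584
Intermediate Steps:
W(c) = 1/(3*c) (W(c) = 1/(c + 2*c) = 1/(3*c))
1/(-69*93 + W(-9)) = 1/(-69*93 + (⅓)/(-9)) = 1/(-6417 + (⅓)*(-⅑)) = 1/(-6417 - 1/27) = 1/(-173260/27) = -27/173260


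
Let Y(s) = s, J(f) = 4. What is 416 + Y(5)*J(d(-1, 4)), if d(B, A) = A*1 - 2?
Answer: 436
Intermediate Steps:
d(B, A) = -2 + A (d(B, A) = A - 2 = -2 + A)
416 + Y(5)*J(d(-1, 4)) = 416 + 5*4 = 416 + 20 = 436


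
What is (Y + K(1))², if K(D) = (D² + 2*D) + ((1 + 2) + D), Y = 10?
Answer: 289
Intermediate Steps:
K(D) = 3 + D² + 3*D (K(D) = (D² + 2*D) + (3 + D) = 3 + D² + 3*D)
(Y + K(1))² = (10 + (3 + 1² + 3*1))² = (10 + (3 + 1 + 3))² = (10 + 7)² = 17² = 289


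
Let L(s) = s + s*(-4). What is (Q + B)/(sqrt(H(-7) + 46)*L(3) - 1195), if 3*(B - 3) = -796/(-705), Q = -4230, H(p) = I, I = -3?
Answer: 2136494851/602581266 - 8939309*sqrt(43)/334767370 ≈ 3.3705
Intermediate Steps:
H(p) = -3
L(s) = -3*s (L(s) = s - 4*s = -3*s)
B = 7141/2115 (B = 3 + (-796/(-705))/3 = 3 + (-796*(-1/705))/3 = 3 + (1/3)*(796/705) = 3 + 796/2115 = 7141/2115 ≈ 3.3764)
(Q + B)/(sqrt(H(-7) + 46)*L(3) - 1195) = (-4230 + 7141/2115)/(sqrt(-3 + 46)*(-3*3) - 1195) = -8939309/(2115*(sqrt(43)*(-9) - 1195)) = -8939309/(2115*(-9*sqrt(43) - 1195)) = -8939309/(2115*(-1195 - 9*sqrt(43)))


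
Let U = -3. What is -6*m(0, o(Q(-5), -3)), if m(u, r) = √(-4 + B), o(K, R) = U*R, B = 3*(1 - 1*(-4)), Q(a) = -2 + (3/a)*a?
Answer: -6*√11 ≈ -19.900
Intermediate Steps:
Q(a) = 1 (Q(a) = -2 + 3 = 1)
B = 15 (B = 3*(1 + 4) = 3*5 = 15)
o(K, R) = -3*R
m(u, r) = √11 (m(u, r) = √(-4 + 15) = √11)
-6*m(0, o(Q(-5), -3)) = -6*√11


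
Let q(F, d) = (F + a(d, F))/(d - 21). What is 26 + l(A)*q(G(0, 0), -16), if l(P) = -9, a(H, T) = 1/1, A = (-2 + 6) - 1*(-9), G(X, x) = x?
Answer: 971/37 ≈ 26.243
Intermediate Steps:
A = 13 (A = 4 + 9 = 13)
a(H, T) = 1
q(F, d) = (1 + F)/(-21 + d) (q(F, d) = (F + 1)/(d - 21) = (1 + F)/(-21 + d))
26 + l(A)*q(G(0, 0), -16) = 26 - 9*(1 + 0)/(-21 - 16) = 26 - 9/(-37) = 26 - (-9)/37 = 26 - 9*(-1/37) = 26 + 9/37 = 971/37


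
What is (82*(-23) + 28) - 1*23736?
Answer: -25594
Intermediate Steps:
(82*(-23) + 28) - 1*23736 = (-1886 + 28) - 23736 = -1858 - 23736 = -25594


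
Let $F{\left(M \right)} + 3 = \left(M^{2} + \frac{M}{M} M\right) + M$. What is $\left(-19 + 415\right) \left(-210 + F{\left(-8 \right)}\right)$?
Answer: $-65340$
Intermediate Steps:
$F{\left(M \right)} = -3 + M^{2} + 2 M$ ($F{\left(M \right)} = -3 + \left(\left(M^{2} + \frac{M}{M} M\right) + M\right) = -3 + \left(\left(M^{2} + 1 M\right) + M\right) = -3 + \left(\left(M^{2} + M\right) + M\right) = -3 + \left(\left(M + M^{2}\right) + M\right) = -3 + \left(M^{2} + 2 M\right) = -3 + M^{2} + 2 M$)
$\left(-19 + 415\right) \left(-210 + F{\left(-8 \right)}\right) = \left(-19 + 415\right) \left(-210 + \left(-3 + \left(-8\right)^{2} + 2 \left(-8\right)\right)\right) = 396 \left(-210 - -45\right) = 396 \left(-210 + 45\right) = 396 \left(-165\right) = -65340$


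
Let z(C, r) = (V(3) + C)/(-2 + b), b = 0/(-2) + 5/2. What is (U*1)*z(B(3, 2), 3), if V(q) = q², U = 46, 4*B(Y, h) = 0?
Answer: 828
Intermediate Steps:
B(Y, h) = 0 (B(Y, h) = (¼)*0 = 0)
b = 5/2 (b = 0*(-½) + 5*(½) = 0 + 5/2 = 5/2 ≈ 2.5000)
z(C, r) = 18 + 2*C (z(C, r) = (3² + C)/(-2 + 5/2) = (9 + C)/(½) = (9 + C)*2 = 18 + 2*C)
(U*1)*z(B(3, 2), 3) = (46*1)*(18 + 2*0) = 46*(18 + 0) = 46*18 = 828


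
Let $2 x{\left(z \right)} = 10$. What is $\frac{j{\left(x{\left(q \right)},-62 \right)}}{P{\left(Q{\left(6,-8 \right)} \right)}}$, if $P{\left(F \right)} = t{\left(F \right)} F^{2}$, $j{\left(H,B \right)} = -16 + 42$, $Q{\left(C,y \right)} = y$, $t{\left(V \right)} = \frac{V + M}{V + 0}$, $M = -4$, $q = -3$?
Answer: $\frac{13}{48} \approx 0.27083$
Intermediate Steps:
$x{\left(z \right)} = 5$ ($x{\left(z \right)} = \frac{1}{2} \cdot 10 = 5$)
$t{\left(V \right)} = \frac{-4 + V}{V}$ ($t{\left(V \right)} = \frac{V - 4}{V + 0} = \frac{-4 + V}{V}$)
$j{\left(H,B \right)} = 26$
$P{\left(F \right)} = F \left(-4 + F\right)$ ($P{\left(F \right)} = \frac{-4 + F}{F} F^{2} = F \left(-4 + F\right)$)
$\frac{j{\left(x{\left(q \right)},-62 \right)}}{P{\left(Q{\left(6,-8 \right)} \right)}} = \frac{26}{\left(-8\right) \left(-4 - 8\right)} = \frac{26}{\left(-8\right) \left(-12\right)} = \frac{26}{96} = 26 \cdot \frac{1}{96} = \frac{13}{48}$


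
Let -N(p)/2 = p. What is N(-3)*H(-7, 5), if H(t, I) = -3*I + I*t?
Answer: -300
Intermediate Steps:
N(p) = -2*p
N(-3)*H(-7, 5) = (-2*(-3))*(5*(-3 - 7)) = 6*(5*(-10)) = 6*(-50) = -300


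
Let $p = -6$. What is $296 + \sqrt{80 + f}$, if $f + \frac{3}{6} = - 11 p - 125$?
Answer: $296 + \frac{\sqrt{82}}{2} \approx 300.53$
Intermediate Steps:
$f = - \frac{119}{2}$ ($f = - \frac{1}{2} - 59 = - \frac{119}{2} \approx -59.5$)
$296 + \sqrt{80 + f} = 296 + \sqrt{80 - \frac{119}{2}} = 296 + \sqrt{\frac{41}{2}} = 296 + \frac{\sqrt{82}}{2}$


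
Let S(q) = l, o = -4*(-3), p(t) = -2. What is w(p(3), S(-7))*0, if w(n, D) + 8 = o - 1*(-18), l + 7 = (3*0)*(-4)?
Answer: 0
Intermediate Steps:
o = 12
l = -7 (l = -7 + (3*0)*(-4) = -7 + 0*(-4) = -7 + 0 = -7)
S(q) = -7
w(n, D) = 22 (w(n, D) = -8 + (12 - 1*(-18)) = -8 + (12 + 18) = -8 + 30 = 22)
w(p(3), S(-7))*0 = 22*0 = 0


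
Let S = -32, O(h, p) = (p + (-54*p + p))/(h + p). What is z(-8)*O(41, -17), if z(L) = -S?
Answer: 3536/3 ≈ 1178.7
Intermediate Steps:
O(h, p) = -52*p/(h + p) (O(h, p) = (p - 53*p)/(h + p) = (-52*p)/(h + p) = -52*p/(h + p))
z(L) = 32 (z(L) = -1*(-32) = 32)
z(-8)*O(41, -17) = 32*(-52*(-17)/(41 - 17)) = 32*(-52*(-17)/24) = 32*(-52*(-17)*1/24) = 32*(221/6) = 3536/3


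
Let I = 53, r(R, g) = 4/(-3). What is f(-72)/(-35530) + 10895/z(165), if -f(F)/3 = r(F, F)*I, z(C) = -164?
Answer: -193567059/2913460 ≈ -66.439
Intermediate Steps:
r(R, g) = -4/3 (r(R, g) = 4*(-⅓) = -4/3)
f(F) = 212 (f(F) = -(-4)*53 = -3*(-212/3) = 212)
f(-72)/(-35530) + 10895/z(165) = 212/(-35530) + 10895/(-164) = 212*(-1/35530) + 10895*(-1/164) = -106/17765 - 10895/164 = -193567059/2913460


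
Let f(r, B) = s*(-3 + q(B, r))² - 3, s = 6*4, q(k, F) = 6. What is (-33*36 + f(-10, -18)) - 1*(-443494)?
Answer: 442519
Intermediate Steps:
s = 24
f(r, B) = 213 (f(r, B) = 24*(-3 + 6)² - 3 = 24*3² - 3 = 24*9 - 3 = 216 - 3 = 213)
(-33*36 + f(-10, -18)) - 1*(-443494) = (-33*36 + 213) - 1*(-443494) = (-1188 + 213) + 443494 = -975 + 443494 = 442519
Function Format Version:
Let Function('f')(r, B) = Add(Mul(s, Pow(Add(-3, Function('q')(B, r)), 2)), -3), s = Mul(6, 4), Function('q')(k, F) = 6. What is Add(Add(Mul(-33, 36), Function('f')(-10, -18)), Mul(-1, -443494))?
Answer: 442519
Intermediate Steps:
s = 24
Function('f')(r, B) = 213 (Function('f')(r, B) = Add(Mul(24, Pow(Add(-3, 6), 2)), -3) = Add(Mul(24, Pow(3, 2)), -3) = Add(Mul(24, 9), -3) = Add(216, -3) = 213)
Add(Add(Mul(-33, 36), Function('f')(-10, -18)), Mul(-1, -443494)) = Add(Add(Mul(-33, 36), 213), Mul(-1, -443494)) = Add(Add(-1188, 213), 443494) = Add(-975, 443494) = 442519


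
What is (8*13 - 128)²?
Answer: 576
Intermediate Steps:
(8*13 - 128)² = (104 - 128)² = (-24)² = 576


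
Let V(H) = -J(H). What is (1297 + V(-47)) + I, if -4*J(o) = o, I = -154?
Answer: 4525/4 ≈ 1131.3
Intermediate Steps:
J(o) = -o/4
V(H) = H/4 (V(H) = -(-1)*H/4 = H/4)
(1297 + V(-47)) + I = (1297 + (1/4)*(-47)) - 154 = (1297 - 47/4) - 154 = 5141/4 - 154 = 4525/4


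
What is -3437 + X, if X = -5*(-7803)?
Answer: 35578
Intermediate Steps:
X = 39015
-3437 + X = -3437 + 39015 = 35578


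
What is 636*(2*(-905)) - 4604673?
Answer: -5755833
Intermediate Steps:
636*(2*(-905)) - 4604673 = 636*(-1810) - 4604673 = -1151160 - 4604673 = -5755833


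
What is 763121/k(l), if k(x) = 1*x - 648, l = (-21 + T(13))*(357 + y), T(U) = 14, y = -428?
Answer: -763121/151 ≈ -5053.8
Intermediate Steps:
l = 497 (l = (-21 + 14)*(357 - 428) = -7*(-71) = 497)
k(x) = -648 + x (k(x) = x - 648 = -648 + x)
763121/k(l) = 763121/(-648 + 497) = 763121/(-151) = 763121*(-1/151) = -763121/151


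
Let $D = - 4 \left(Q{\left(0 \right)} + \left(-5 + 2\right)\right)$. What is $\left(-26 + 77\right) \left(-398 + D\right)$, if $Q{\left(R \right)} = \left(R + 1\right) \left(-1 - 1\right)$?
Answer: $-19278$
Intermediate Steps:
$Q{\left(R \right)} = -2 - 2 R$ ($Q{\left(R \right)} = \left(1 + R\right) \left(-2\right) = -2 - 2 R$)
$D = 20$ ($D = - 4 \left(\left(-2 - 0\right) + \left(-5 + 2\right)\right) = - 4 \left(\left(-2 + 0\right) - 3\right) = - 4 \left(-2 - 3\right) = \left(-4\right) \left(-5\right) = 20$)
$\left(-26 + 77\right) \left(-398 + D\right) = \left(-26 + 77\right) \left(-398 + 20\right) = 51 \left(-378\right) = -19278$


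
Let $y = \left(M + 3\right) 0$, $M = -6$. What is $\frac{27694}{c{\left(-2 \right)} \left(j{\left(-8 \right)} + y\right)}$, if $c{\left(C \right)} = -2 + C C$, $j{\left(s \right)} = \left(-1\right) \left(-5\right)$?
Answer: $\frac{13847}{5} \approx 2769.4$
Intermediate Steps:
$j{\left(s \right)} = 5$
$y = 0$ ($y = \left(-6 + 3\right) 0 = \left(-3\right) 0 = 0$)
$c{\left(C \right)} = -2 + C^{2}$
$\frac{27694}{c{\left(-2 \right)} \left(j{\left(-8 \right)} + y\right)} = \frac{27694}{\left(-2 + \left(-2\right)^{2}\right) \left(5 + 0\right)} = \frac{27694}{\left(-2 + 4\right) 5} = \frac{27694}{2 \cdot 5} = \frac{27694}{10} = 27694 \cdot \frac{1}{10} = \frac{13847}{5}$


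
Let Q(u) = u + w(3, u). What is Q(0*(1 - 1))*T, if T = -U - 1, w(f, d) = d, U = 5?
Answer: 0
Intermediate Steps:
Q(u) = 2*u (Q(u) = u + u = 2*u)
T = -6 (T = -1*5 - 1 = -5 - 1 = -6)
Q(0*(1 - 1))*T = (2*(0*(1 - 1)))*(-6) = (2*(0*0))*(-6) = (2*0)*(-6) = 0*(-6) = 0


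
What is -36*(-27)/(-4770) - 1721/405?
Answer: -95587/21465 ≈ -4.4532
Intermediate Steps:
-36*(-27)/(-4770) - 1721/405 = 972*(-1/4770) - 1721*1/405 = -54/265 - 1721/405 = -95587/21465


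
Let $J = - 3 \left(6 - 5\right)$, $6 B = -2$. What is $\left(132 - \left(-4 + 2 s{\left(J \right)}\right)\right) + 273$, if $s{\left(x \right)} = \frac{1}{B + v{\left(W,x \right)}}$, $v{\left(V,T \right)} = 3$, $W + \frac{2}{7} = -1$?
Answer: $\frac{1633}{4} \approx 408.25$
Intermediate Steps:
$W = - \frac{9}{7}$ ($W = - \frac{2}{7} - 1 = - \frac{9}{7} \approx -1.2857$)
$B = - \frac{1}{3}$ ($B = \frac{1}{6} \left(-2\right) = - \frac{1}{3} \approx -0.33333$)
$J = -3$ ($J = \left(-3\right) 1 = -3$)
$s{\left(x \right)} = \frac{3}{8}$ ($s{\left(x \right)} = \frac{1}{- \frac{1}{3} + 3} = \frac{1}{\frac{8}{3}} = \frac{3}{8}$)
$\left(132 - \left(-4 + 2 s{\left(J \right)}\right)\right) + 273 = \left(132 + \left(\left(-2\right) \frac{3}{8} + 4\right)\right) + 273 = \left(132 + \left(- \frac{3}{4} + 4\right)\right) + 273 = \left(132 + \frac{13}{4}\right) + 273 = \frac{541}{4} + 273 = \frac{1633}{4}$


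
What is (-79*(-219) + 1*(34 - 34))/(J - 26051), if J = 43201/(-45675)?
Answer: -790223175/1189922626 ≈ -0.66410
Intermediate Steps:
J = -43201/45675 (J = 43201*(-1/45675) = -43201/45675 ≈ -0.94584)
(-79*(-219) + 1*(34 - 34))/(J - 26051) = (-79*(-219) + 1*(34 - 34))/(-43201/45675 - 26051) = (17301 + 1*0)/(-1189922626/45675) = (17301 + 0)*(-45675/1189922626) = 17301*(-45675/1189922626) = -790223175/1189922626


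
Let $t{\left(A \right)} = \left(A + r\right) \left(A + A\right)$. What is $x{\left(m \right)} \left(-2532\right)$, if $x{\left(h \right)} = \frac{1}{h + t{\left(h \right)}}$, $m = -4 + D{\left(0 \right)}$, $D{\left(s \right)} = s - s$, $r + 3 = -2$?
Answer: $- \frac{633}{17} \approx -37.235$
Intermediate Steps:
$r = -5$ ($r = -3 - 2 = -5$)
$D{\left(s \right)} = 0$
$m = -4$ ($m = -4 + 0 = -4$)
$t{\left(A \right)} = 2 A \left(-5 + A\right)$ ($t{\left(A \right)} = \left(A - 5\right) \left(A + A\right) = \left(-5 + A\right) 2 A = 2 A \left(-5 + A\right)$)
$x{\left(h \right)} = \frac{1}{h + 2 h \left(-5 + h\right)}$
$x{\left(m \right)} \left(-2532\right) = \frac{1}{\left(-4\right) \left(-9 + 2 \left(-4\right)\right)} \left(-2532\right) = - \frac{1}{4 \left(-9 - 8\right)} \left(-2532\right) = - \frac{1}{4 \left(-17\right)} \left(-2532\right) = \left(- \frac{1}{4}\right) \left(- \frac{1}{17}\right) \left(-2532\right) = \frac{1}{68} \left(-2532\right) = - \frac{633}{17}$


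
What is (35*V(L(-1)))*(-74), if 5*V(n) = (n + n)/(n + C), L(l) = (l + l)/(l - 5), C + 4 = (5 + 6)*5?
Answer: -74/11 ≈ -6.7273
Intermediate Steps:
C = 51 (C = -4 + (5 + 6)*5 = -4 + 11*5 = -4 + 55 = 51)
L(l) = 2*l/(-5 + l) (L(l) = (2*l)/(-5 + l) = 2*l/(-5 + l))
V(n) = 2*n/(5*(51 + n)) (V(n) = ((n + n)/(n + 51))/5 = ((2*n)/(51 + n))/5 = (2*n/(51 + n))/5 = 2*n/(5*(51 + n)))
(35*V(L(-1)))*(-74) = (35*(2*(2*(-1)/(-5 - 1))/(5*(51 + 2*(-1)/(-5 - 1)))))*(-74) = (35*(2*(2*(-1)/(-6))/(5*(51 + 2*(-1)/(-6)))))*(-74) = (35*(2*(2*(-1)*(-⅙))/(5*(51 + 2*(-1)*(-⅙)))))*(-74) = (35*((⅖)*(⅓)/(51 + ⅓)))*(-74) = (35*((⅖)*(⅓)/(154/3)))*(-74) = (35*((⅖)*(⅓)*(3/154)))*(-74) = (35*(1/385))*(-74) = (1/11)*(-74) = -74/11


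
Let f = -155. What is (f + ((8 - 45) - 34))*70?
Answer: -15820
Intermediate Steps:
(f + ((8 - 45) - 34))*70 = (-155 + ((8 - 45) - 34))*70 = (-155 + (-37 - 34))*70 = (-155 - 71)*70 = -226*70 = -15820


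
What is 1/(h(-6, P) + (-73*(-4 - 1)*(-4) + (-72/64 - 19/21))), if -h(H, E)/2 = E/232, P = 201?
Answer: -4872/7131451 ≈ -0.00068317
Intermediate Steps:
h(H, E) = -E/116 (h(H, E) = -2*E/232 = -E/116)
1/(h(-6, P) + (-73*(-4 - 1)*(-4) + (-72/64 - 19/21))) = 1/(-1/116*201 + (-73*(-4 - 1)*(-4) + (-72/64 - 19/21))) = 1/(-201/116 + (-(-365)*(-4) + (-72*1/64 - 19*1/21))) = 1/(-201/116 + (-73*20 + (-9/8 - 19/21))) = 1/(-201/116 + (-1460 - 341/168)) = 1/(-201/116 - 245621/168) = 1/(-7131451/4872) = -4872/7131451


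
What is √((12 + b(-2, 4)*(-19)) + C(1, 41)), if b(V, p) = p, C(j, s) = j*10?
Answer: 3*I*√6 ≈ 7.3485*I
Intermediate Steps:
C(j, s) = 10*j
√((12 + b(-2, 4)*(-19)) + C(1, 41)) = √((12 + 4*(-19)) + 10*1) = √((12 - 76) + 10) = √(-64 + 10) = √(-54) = 3*I*√6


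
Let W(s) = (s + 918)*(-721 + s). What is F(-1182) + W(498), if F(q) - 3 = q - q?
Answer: -315765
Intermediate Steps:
F(q) = 3 (F(q) = 3 + (q - q) = 3 + 0 = 3)
W(s) = (-721 + s)*(918 + s) (W(s) = (918 + s)*(-721 + s) = (-721 + s)*(918 + s))
F(-1182) + W(498) = 3 + (-661878 + 498² + 197*498) = 3 + (-661878 + 248004 + 98106) = 3 - 315768 = -315765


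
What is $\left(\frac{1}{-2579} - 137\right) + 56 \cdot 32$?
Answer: $\frac{4268244}{2579} \approx 1655.0$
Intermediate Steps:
$\left(\frac{1}{-2579} - 137\right) + 56 \cdot 32 = \left(- \frac{1}{2579} - 137\right) + 1792 = - \frac{353324}{2579} + 1792 = \frac{4268244}{2579}$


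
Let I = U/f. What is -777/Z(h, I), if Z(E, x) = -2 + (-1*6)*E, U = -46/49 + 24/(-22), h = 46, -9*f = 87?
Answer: 777/278 ≈ 2.7950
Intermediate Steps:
f = -29/3 (f = -⅑*87 = -29/3 ≈ -9.6667)
U = -1094/539 (U = -46*1/49 + 24*(-1/22) = -46/49 - 12/11 = -1094/539 ≈ -2.0297)
I = 3282/15631 (I = -1094/(539*(-29/3)) = -1094/539*(-3/29) = 3282/15631 ≈ 0.20997)
Z(E, x) = -2 - 6*E
-777/Z(h, I) = -777/(-2 - 6*46) = -777/(-2 - 276) = -777/(-278) = -777*(-1/278) = 777/278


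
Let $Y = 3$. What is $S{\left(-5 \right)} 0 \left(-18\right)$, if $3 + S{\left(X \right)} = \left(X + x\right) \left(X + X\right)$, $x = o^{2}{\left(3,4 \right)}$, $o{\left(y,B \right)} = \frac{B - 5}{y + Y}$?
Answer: $0$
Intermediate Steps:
$o{\left(y,B \right)} = \frac{-5 + B}{3 + y}$ ($o{\left(y,B \right)} = \frac{B - 5}{y + 3} = \frac{-5 + B}{3 + y}$)
$x = \frac{1}{36}$ ($x = \left(\frac{-5 + 4}{3 + 3}\right)^{2} = \left(\frac{1}{6} \left(-1\right)\right)^{2} = \left(- \frac{1}{6}\right)^{2} = \frac{1}{36} \approx 0.027778$)
$S{\left(X \right)} = -3 + 2 X \left(\frac{1}{36} + X\right)$ ($S{\left(X \right)} = -3 + \left(X + \frac{1}{36}\right) \left(X + X\right) = -3 + \left(\frac{1}{36} + X\right) 2 X = -3 + 2 X \left(\frac{1}{36} + X\right)$)
$S{\left(-5 \right)} 0 \left(-18\right) = \left(-3 + 2 \left(-5\right)^{2} + \frac{1}{18} \left(-5\right)\right) 0 \left(-18\right) = \left(-3 + 2 \cdot 25 - \frac{5}{18}\right) 0 \left(-18\right) = \left(-3 + 50 - \frac{5}{18}\right) 0 \left(-18\right) = \frac{841}{18} \cdot 0 \left(-18\right) = 0 \left(-18\right) = 0$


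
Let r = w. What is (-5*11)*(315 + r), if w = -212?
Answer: -5665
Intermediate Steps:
r = -212
(-5*11)*(315 + r) = (-5*11)*(315 - 212) = -55*103 = -5665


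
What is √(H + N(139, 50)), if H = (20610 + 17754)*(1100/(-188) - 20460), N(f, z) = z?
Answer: I*√1734400459210/47 ≈ 28021.0*I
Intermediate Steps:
H = -36902139780/47 (H = 38364*(1100*(-1/188) - 20460) = 38364*(-275/47 - 20460) = 38364*(-961895/47) = -36902139780/47 ≈ -7.8515e+8)
√(H + N(139, 50)) = √(-36902139780/47 + 50) = √(-36902137430/47) = I*√1734400459210/47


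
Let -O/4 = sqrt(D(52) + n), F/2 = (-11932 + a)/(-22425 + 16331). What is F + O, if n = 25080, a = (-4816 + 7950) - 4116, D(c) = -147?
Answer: 1174/277 - 4*sqrt(24933) ≈ -627.37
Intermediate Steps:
a = -982 (a = 3134 - 4116 = -982)
F = 1174/277 (F = 2*((-11932 - 982)/(-22425 + 16331)) = 2*(-12914/(-6094)) = 2*(-12914*(-1/6094)) = 2*(587/277) = 1174/277 ≈ 4.2383)
O = -4*sqrt(24933) (O = -4*sqrt(-147 + 25080) = -4*sqrt(24933) ≈ -631.61)
F + O = 1174/277 - 4*sqrt(24933)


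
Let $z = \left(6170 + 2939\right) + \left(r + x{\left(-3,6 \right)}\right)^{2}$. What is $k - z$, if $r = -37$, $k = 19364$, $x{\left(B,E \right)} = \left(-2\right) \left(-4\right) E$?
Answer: $10134$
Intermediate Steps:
$x{\left(B,E \right)} = 8 E$
$z = 9230$ ($z = \left(6170 + 2939\right) + \left(-37 + 8 \cdot 6\right)^{2} = 9109 + \left(-37 + 48\right)^{2} = 9109 + 11^{2} = 9109 + 121 = 9230$)
$k - z = 19364 - 9230 = 10134$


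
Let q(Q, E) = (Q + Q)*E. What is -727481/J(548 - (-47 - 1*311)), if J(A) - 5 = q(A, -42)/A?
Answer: 727481/79 ≈ 9208.6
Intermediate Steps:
q(Q, E) = 2*E*Q (q(Q, E) = (2*Q)*E = 2*E*Q)
J(A) = -79 (J(A) = 5 + (2*(-42)*A)/A = 5 + (-84*A)/A = 5 - 84 = -79)
-727481/J(548 - (-47 - 1*311)) = -727481/(-79) = -727481*(-1/79) = 727481/79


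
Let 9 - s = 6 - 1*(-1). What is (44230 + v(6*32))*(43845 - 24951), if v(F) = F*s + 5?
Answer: 843031386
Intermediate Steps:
s = 2 (s = 9 - (6 - 1*(-1)) = 9 - (6 + 1) = 9 - 1*7 = 9 - 7 = 2)
v(F) = 5 + 2*F (v(F) = F*2 + 5 = 2*F + 5 = 5 + 2*F)
(44230 + v(6*32))*(43845 - 24951) = (44230 + (5 + 2*(6*32)))*(43845 - 24951) = (44230 + (5 + 2*192))*18894 = (44230 + (5 + 384))*18894 = (44230 + 389)*18894 = 44619*18894 = 843031386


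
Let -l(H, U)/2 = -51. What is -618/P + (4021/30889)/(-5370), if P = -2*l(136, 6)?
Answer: 251248207/82936965 ≈ 3.0294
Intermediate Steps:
l(H, U) = 102 (l(H, U) = -2*(-51) = 102)
P = -204 (P = -2*102 = -204)
-618/P + (4021/30889)/(-5370) = -618/(-204) + (4021/30889)/(-5370) = -618*(-1/204) + (4021*(1/30889))*(-1/5370) = 103/34 + (4021/30889)*(-1/5370) = 103/34 - 4021/165873930 = 251248207/82936965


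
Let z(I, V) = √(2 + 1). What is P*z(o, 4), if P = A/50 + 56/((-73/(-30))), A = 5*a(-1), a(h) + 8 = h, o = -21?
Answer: 16143*√3/730 ≈ 38.302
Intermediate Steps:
a(h) = -8 + h
z(I, V) = √3
A = -45 (A = 5*(-8 - 1) = 5*(-9) = -45)
P = 16143/730 (P = -45/50 + 56/((-73/(-30))) = -45*1/50 + 56/((-73*(-1)/30)) = -9/10 + 56/((-1*(-73/30))) = -9/10 + 56/(73/30) = -9/10 + 56*(30/73) = -9/10 + 1680/73 = 16143/730 ≈ 22.114)
P*z(o, 4) = 16143*√3/730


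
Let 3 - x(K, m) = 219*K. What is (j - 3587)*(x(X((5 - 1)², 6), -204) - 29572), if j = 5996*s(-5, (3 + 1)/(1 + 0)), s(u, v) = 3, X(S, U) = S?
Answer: -476284273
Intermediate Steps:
x(K, m) = 3 - 219*K
j = 17988 (j = 5996*3 = 17988)
(j - 3587)*(x(X((5 - 1)², 6), -204) - 29572) = (17988 - 3587)*((3 - 219*(5 - 1)²) - 29572) = 14401*((3 - 219*4²) - 29572) = 14401*((3 - 219*16) - 29572) = 14401*((3 - 3504) - 29572) = 14401*(-3501 - 29572) = 14401*(-33073) = -476284273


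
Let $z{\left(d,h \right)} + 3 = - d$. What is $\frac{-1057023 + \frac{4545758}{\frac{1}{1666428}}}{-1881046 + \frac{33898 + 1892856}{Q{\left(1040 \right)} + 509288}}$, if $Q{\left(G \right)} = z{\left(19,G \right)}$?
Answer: $- \frac{642963378512607611}{159658474247} \approx -4.0271 \cdot 10^{6}$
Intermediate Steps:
$z{\left(d,h \right)} = -3 - d$
$Q{\left(G \right)} = -22$ ($Q{\left(G \right)} = -3 - 19 = -22$)
$\frac{-1057023 + \frac{4545758}{\frac{1}{1666428}}}{-1881046 + \frac{33898 + 1892856}{Q{\left(1040 \right)} + 509288}} = \frac{-1057023 + \frac{4545758}{\frac{1}{1666428}}}{-1881046 + \frac{33898 + 1892856}{-22 + 509288}} = \frac{-1057023 + 4545758 \frac{1}{\frac{1}{1666428}}}{-1881046 + \frac{1926754}{509266}} = \frac{-1057023 + 4545758 \cdot 1666428}{-1881046 + 1926754 \cdot \frac{1}{509266}} = \frac{-1057023 + 7575178412424}{-1881046 + \frac{963377}{254633}} = \frac{7575177355401}{- \frac{478975422741}{254633}} = 7575177355401 \left(- \frac{254633}{478975422741}\right) = - \frac{642963378512607611}{159658474247}$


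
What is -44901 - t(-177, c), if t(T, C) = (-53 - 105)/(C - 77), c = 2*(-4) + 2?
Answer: -3726941/83 ≈ -44903.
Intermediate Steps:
c = -6 (c = -8 + 2 = -6)
t(T, C) = -158/(-77 + C)
-44901 - t(-177, c) = -44901 - (-158)/(-77 - 6) = -44901 - (-158)/(-83) = -44901 - (-158)*(-1)/83 = -44901 - 1*158/83 = -44901 - 158/83 = -3726941/83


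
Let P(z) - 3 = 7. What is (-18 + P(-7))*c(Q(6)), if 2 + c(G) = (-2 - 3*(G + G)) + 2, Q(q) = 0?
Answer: 16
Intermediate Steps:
P(z) = 10 (P(z) = 3 + 7 = 10)
c(G) = -2 - 6*G (c(G) = -2 + ((-2 - 3*(G + G)) + 2) = -2 + ((-2 - 6*G) + 2) = -2 - 6*G)
(-18 + P(-7))*c(Q(6)) = (-18 + 10)*(-2 - 6*0) = -8*(-2 + 0) = -8*(-2) = 16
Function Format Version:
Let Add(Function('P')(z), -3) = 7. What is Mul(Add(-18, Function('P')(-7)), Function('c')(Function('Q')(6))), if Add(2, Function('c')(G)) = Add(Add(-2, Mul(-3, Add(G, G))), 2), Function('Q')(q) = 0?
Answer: 16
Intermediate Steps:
Function('P')(z) = 10 (Function('P')(z) = Add(3, 7) = 10)
Function('c')(G) = Add(-2, Mul(-6, G)) (Function('c')(G) = Add(-2, Add(Add(-2, Mul(-3, Add(G, G))), 2)) = Add(-2, Add(Add(-2, Mul(-3, Mul(2, G))), 2)) = Add(-2, Add(Add(-2, Mul(-6, G)), 2)) = Add(-2, Mul(-6, G)))
Mul(Add(-18, Function('P')(-7)), Function('c')(Function('Q')(6))) = Mul(Add(-18, 10), Add(-2, Mul(-6, 0))) = Mul(-8, Add(-2, 0)) = Mul(-8, -2) = 16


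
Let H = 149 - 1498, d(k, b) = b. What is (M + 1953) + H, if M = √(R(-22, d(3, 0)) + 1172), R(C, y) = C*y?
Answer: 604 + 2*√293 ≈ 638.23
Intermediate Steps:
M = 2*√293 (M = √(-22*0 + 1172) = √(0 + 1172) = √1172 = 2*√293 ≈ 34.234)
H = -1349
(M + 1953) + H = (2*√293 + 1953) - 1349 = (1953 + 2*√293) - 1349 = 604 + 2*√293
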